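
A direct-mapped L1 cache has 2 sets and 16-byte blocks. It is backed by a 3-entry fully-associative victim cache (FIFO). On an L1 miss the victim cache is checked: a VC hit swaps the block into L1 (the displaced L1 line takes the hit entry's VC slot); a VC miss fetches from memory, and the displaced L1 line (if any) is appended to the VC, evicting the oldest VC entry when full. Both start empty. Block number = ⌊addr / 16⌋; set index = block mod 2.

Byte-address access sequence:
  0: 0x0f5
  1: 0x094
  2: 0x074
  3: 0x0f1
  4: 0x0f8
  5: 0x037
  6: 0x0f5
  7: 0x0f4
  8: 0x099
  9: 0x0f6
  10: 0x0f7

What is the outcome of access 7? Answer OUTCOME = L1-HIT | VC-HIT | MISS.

#0 0xf5→b15/s1 MISS; vc=[]
#1 0x94→b9/s1 MISS; vc=[15]
#2 0x74→b7/s1 MISS; vc=[15,9]
#3 0xf1→b15/s1 VC-HIT; vc=[7,9]
#4 0xf8→b15/s1 L1-HIT; vc=[7,9]
#5 0x37→b3/s1 MISS; vc=[7,9,15]
#6 0xf5→b15/s1 VC-HIT; vc=[7,9,3]
#7 0xf4→b15/s1 L1-HIT; vc=[7,9,3]
#8 0x99→b9/s1 VC-HIT; vc=[7,15,3]
#9 0xf6→b15/s1 VC-HIT; vc=[7,9,3]
#10 0xf7→b15/s1 L1-HIT; vc=[7,9,3]

OUTCOME = L1-HIT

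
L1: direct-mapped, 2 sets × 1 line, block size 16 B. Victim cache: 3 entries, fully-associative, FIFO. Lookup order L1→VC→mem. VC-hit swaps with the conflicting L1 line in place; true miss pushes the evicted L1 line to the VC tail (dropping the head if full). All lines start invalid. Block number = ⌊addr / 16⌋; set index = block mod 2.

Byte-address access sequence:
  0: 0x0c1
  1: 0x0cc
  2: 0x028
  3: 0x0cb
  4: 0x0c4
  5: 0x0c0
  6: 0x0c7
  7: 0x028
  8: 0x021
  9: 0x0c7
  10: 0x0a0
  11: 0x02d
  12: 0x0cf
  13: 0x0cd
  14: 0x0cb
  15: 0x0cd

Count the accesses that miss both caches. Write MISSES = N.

MISSES = 3

0: 0xc1 (blk 12, set 0) → MISS  vc=[]
1: 0xcc (blk 12, set 0) → L1-HIT  vc=[]
2: 0x28 (blk 2, set 0) → MISS  vc=[12]
3: 0xcb (blk 12, set 0) → VC-HIT  vc=[2]
4: 0xc4 (blk 12, set 0) → L1-HIT  vc=[2]
5: 0xc0 (blk 12, set 0) → L1-HIT  vc=[2]
6: 0xc7 (blk 12, set 0) → L1-HIT  vc=[2]
7: 0x28 (blk 2, set 0) → VC-HIT  vc=[12]
8: 0x21 (blk 2, set 0) → L1-HIT  vc=[12]
9: 0xc7 (blk 12, set 0) → VC-HIT  vc=[2]
10: 0xa0 (blk 10, set 0) → MISS  vc=[2, 12]
11: 0x2d (blk 2, set 0) → VC-HIT  vc=[10, 12]
12: 0xcf (blk 12, set 0) → VC-HIT  vc=[10, 2]
13: 0xcd (blk 12, set 0) → L1-HIT  vc=[10, 2]
14: 0xcb (blk 12, set 0) → L1-HIT  vc=[10, 2]
15: 0xcd (blk 12, set 0) → L1-HIT  vc=[10, 2]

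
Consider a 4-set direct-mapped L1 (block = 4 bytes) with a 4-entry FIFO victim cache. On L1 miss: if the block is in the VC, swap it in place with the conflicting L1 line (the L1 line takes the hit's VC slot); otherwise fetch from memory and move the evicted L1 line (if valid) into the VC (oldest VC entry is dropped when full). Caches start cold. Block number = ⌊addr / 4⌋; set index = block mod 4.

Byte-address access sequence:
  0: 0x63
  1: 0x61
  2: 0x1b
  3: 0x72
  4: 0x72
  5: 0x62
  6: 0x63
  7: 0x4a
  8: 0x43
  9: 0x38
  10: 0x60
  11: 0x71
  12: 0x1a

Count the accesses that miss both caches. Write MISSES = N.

MISSES = 6

  [0] addr=0x63 blk=24 s=0: MISS | VC []
  [1] addr=0x61 blk=24 s=0: L1-HIT | VC []
  [2] addr=0x1b blk=6 s=2: MISS | VC []
  [3] addr=0x72 blk=28 s=0: MISS | VC [24]
  [4] addr=0x72 blk=28 s=0: L1-HIT | VC [24]
  [5] addr=0x62 blk=24 s=0: VC-HIT | VC [28]
  [6] addr=0x63 blk=24 s=0: L1-HIT | VC [28]
  [7] addr=0x4a blk=18 s=2: MISS | VC [28, 6]
  [8] addr=0x43 blk=16 s=0: MISS | VC [28, 6, 24]
  [9] addr=0x38 blk=14 s=2: MISS | VC [28, 6, 24, 18]
  [10] addr=0x60 blk=24 s=0: VC-HIT | VC [28, 6, 16, 18]
  [11] addr=0x71 blk=28 s=0: VC-HIT | VC [24, 6, 16, 18]
  [12] addr=0x1a blk=6 s=2: VC-HIT | VC [24, 14, 16, 18]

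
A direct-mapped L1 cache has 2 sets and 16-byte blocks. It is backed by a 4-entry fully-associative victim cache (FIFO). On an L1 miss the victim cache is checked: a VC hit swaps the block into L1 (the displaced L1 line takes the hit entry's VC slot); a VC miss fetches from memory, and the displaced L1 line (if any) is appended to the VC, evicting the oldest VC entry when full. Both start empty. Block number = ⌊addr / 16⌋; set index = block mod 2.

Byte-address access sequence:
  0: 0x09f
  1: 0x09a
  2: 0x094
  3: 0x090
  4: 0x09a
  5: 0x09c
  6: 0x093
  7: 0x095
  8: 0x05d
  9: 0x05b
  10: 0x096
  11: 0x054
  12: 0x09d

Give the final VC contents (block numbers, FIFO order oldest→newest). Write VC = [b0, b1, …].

VC = [5]

0: 0x9f (blk 9, set 1) → MISS  vc=[]
1: 0x9a (blk 9, set 1) → L1-HIT  vc=[]
2: 0x94 (blk 9, set 1) → L1-HIT  vc=[]
3: 0x90 (blk 9, set 1) → L1-HIT  vc=[]
4: 0x9a (blk 9, set 1) → L1-HIT  vc=[]
5: 0x9c (blk 9, set 1) → L1-HIT  vc=[]
6: 0x93 (blk 9, set 1) → L1-HIT  vc=[]
7: 0x95 (blk 9, set 1) → L1-HIT  vc=[]
8: 0x5d (blk 5, set 1) → MISS  vc=[9]
9: 0x5b (blk 5, set 1) → L1-HIT  vc=[9]
10: 0x96 (blk 9, set 1) → VC-HIT  vc=[5]
11: 0x54 (blk 5, set 1) → VC-HIT  vc=[9]
12: 0x9d (blk 9, set 1) → VC-HIT  vc=[5]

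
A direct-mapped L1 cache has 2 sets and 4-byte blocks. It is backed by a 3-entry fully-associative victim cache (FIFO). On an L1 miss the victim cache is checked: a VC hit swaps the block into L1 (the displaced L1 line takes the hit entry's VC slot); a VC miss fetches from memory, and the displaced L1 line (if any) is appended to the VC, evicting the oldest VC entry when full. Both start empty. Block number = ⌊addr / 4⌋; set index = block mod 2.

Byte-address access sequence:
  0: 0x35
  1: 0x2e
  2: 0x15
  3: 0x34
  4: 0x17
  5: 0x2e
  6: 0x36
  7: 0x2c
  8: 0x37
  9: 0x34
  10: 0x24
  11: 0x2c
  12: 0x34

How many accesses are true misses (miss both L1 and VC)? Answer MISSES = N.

MISSES = 4

0: 0x35 (blk 13, set 1) → MISS  vc=[]
1: 0x2e (blk 11, set 1) → MISS  vc=[13]
2: 0x15 (blk 5, set 1) → MISS  vc=[13, 11]
3: 0x34 (blk 13, set 1) → VC-HIT  vc=[5, 11]
4: 0x17 (blk 5, set 1) → VC-HIT  vc=[13, 11]
5: 0x2e (blk 11, set 1) → VC-HIT  vc=[13, 5]
6: 0x36 (blk 13, set 1) → VC-HIT  vc=[11, 5]
7: 0x2c (blk 11, set 1) → VC-HIT  vc=[13, 5]
8: 0x37 (blk 13, set 1) → VC-HIT  vc=[11, 5]
9: 0x34 (blk 13, set 1) → L1-HIT  vc=[11, 5]
10: 0x24 (blk 9, set 1) → MISS  vc=[11, 5, 13]
11: 0x2c (blk 11, set 1) → VC-HIT  vc=[9, 5, 13]
12: 0x34 (blk 13, set 1) → VC-HIT  vc=[9, 5, 11]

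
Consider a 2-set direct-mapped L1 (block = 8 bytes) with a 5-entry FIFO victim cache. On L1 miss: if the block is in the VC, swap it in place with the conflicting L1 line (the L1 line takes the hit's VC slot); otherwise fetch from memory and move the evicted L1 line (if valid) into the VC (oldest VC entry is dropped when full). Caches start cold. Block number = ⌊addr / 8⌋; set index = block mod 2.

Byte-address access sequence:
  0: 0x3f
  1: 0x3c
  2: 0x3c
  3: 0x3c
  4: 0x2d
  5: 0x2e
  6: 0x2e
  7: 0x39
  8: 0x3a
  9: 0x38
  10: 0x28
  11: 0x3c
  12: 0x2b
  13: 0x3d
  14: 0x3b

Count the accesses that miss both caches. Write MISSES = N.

  [0] addr=0x3f blk=7 s=1: MISS | VC []
  [1] addr=0x3c blk=7 s=1: L1-HIT | VC []
  [2] addr=0x3c blk=7 s=1: L1-HIT | VC []
  [3] addr=0x3c blk=7 s=1: L1-HIT | VC []
  [4] addr=0x2d blk=5 s=1: MISS | VC [7]
  [5] addr=0x2e blk=5 s=1: L1-HIT | VC [7]
  [6] addr=0x2e blk=5 s=1: L1-HIT | VC [7]
  [7] addr=0x39 blk=7 s=1: VC-HIT | VC [5]
  [8] addr=0x3a blk=7 s=1: L1-HIT | VC [5]
  [9] addr=0x38 blk=7 s=1: L1-HIT | VC [5]
  [10] addr=0x28 blk=5 s=1: VC-HIT | VC [7]
  [11] addr=0x3c blk=7 s=1: VC-HIT | VC [5]
  [12] addr=0x2b blk=5 s=1: VC-HIT | VC [7]
  [13] addr=0x3d blk=7 s=1: VC-HIT | VC [5]
  [14] addr=0x3b blk=7 s=1: L1-HIT | VC [5]

MISSES = 2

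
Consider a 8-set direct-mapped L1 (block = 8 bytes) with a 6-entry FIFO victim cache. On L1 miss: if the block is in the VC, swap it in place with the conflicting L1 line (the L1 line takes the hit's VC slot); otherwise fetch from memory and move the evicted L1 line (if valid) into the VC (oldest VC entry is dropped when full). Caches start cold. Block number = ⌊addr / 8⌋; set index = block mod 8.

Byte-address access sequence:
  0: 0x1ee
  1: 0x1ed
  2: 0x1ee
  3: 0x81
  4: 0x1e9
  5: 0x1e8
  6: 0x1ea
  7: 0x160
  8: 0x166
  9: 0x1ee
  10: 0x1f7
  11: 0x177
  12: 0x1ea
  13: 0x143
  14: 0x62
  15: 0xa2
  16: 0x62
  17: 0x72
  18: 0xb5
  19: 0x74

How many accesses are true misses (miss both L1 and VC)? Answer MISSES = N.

#0 0x1ee→b61/s5 MISS; vc=[]
#1 0x1ed→b61/s5 L1-HIT; vc=[]
#2 0x1ee→b61/s5 L1-HIT; vc=[]
#3 0x81→b16/s0 MISS; vc=[]
#4 0x1e9→b61/s5 L1-HIT; vc=[]
#5 0x1e8→b61/s5 L1-HIT; vc=[]
#6 0x1ea→b61/s5 L1-HIT; vc=[]
#7 0x160→b44/s4 MISS; vc=[]
#8 0x166→b44/s4 L1-HIT; vc=[]
#9 0x1ee→b61/s5 L1-HIT; vc=[]
#10 0x1f7→b62/s6 MISS; vc=[]
#11 0x177→b46/s6 MISS; vc=[62]
#12 0x1ea→b61/s5 L1-HIT; vc=[62]
#13 0x143→b40/s0 MISS; vc=[62,16]
#14 0x62→b12/s4 MISS; vc=[62,16,44]
#15 0xa2→b20/s4 MISS; vc=[62,16,44,12]
#16 0x62→b12/s4 VC-HIT; vc=[62,16,44,20]
#17 0x72→b14/s6 MISS; vc=[62,16,44,20,46]
#18 0xb5→b22/s6 MISS; vc=[62,16,44,20,46,14]
#19 0x74→b14/s6 VC-HIT; vc=[62,16,44,20,46,22]

MISSES = 10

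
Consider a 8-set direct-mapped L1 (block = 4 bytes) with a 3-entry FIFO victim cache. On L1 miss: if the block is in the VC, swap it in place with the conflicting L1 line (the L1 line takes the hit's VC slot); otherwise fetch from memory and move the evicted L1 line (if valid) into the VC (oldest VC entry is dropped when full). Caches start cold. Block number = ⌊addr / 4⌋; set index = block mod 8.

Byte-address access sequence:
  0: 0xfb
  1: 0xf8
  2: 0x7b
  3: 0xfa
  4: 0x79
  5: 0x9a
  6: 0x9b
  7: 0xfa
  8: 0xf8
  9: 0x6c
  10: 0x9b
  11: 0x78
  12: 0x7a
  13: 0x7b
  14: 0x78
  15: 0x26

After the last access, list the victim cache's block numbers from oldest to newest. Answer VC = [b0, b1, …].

  [0] addr=0xfb blk=62 s=6: MISS | VC []
  [1] addr=0xf8 blk=62 s=6: L1-HIT | VC []
  [2] addr=0x7b blk=30 s=6: MISS | VC [62]
  [3] addr=0xfa blk=62 s=6: VC-HIT | VC [30]
  [4] addr=0x79 blk=30 s=6: VC-HIT | VC [62]
  [5] addr=0x9a blk=38 s=6: MISS | VC [62, 30]
  [6] addr=0x9b blk=38 s=6: L1-HIT | VC [62, 30]
  [7] addr=0xfa blk=62 s=6: VC-HIT | VC [38, 30]
  [8] addr=0xf8 blk=62 s=6: L1-HIT | VC [38, 30]
  [9] addr=0x6c blk=27 s=3: MISS | VC [38, 30]
  [10] addr=0x9b blk=38 s=6: VC-HIT | VC [62, 30]
  [11] addr=0x78 blk=30 s=6: VC-HIT | VC [62, 38]
  [12] addr=0x7a blk=30 s=6: L1-HIT | VC [62, 38]
  [13] addr=0x7b blk=30 s=6: L1-HIT | VC [62, 38]
  [14] addr=0x78 blk=30 s=6: L1-HIT | VC [62, 38]
  [15] addr=0x26 blk=9 s=1: MISS | VC [62, 38]

VC = [62, 38]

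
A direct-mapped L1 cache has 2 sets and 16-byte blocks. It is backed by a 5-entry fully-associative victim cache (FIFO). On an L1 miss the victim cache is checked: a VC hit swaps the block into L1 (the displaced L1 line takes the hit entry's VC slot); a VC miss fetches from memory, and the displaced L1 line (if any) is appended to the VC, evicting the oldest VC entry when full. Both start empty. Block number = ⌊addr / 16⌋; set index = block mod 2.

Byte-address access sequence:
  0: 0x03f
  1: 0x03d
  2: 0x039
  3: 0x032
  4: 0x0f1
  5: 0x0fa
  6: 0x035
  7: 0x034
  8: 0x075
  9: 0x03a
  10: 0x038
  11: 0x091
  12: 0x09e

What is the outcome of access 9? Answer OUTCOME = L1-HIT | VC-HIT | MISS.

OUTCOME = VC-HIT

0: 0x3f (blk 3, set 1) → MISS  vc=[]
1: 0x3d (blk 3, set 1) → L1-HIT  vc=[]
2: 0x39 (blk 3, set 1) → L1-HIT  vc=[]
3: 0x32 (blk 3, set 1) → L1-HIT  vc=[]
4: 0xf1 (blk 15, set 1) → MISS  vc=[3]
5: 0xfa (blk 15, set 1) → L1-HIT  vc=[3]
6: 0x35 (blk 3, set 1) → VC-HIT  vc=[15]
7: 0x34 (blk 3, set 1) → L1-HIT  vc=[15]
8: 0x75 (blk 7, set 1) → MISS  vc=[15, 3]
9: 0x3a (blk 3, set 1) → VC-HIT  vc=[15, 7]
10: 0x38 (blk 3, set 1) → L1-HIT  vc=[15, 7]
11: 0x91 (blk 9, set 1) → MISS  vc=[15, 7, 3]
12: 0x9e (blk 9, set 1) → L1-HIT  vc=[15, 7, 3]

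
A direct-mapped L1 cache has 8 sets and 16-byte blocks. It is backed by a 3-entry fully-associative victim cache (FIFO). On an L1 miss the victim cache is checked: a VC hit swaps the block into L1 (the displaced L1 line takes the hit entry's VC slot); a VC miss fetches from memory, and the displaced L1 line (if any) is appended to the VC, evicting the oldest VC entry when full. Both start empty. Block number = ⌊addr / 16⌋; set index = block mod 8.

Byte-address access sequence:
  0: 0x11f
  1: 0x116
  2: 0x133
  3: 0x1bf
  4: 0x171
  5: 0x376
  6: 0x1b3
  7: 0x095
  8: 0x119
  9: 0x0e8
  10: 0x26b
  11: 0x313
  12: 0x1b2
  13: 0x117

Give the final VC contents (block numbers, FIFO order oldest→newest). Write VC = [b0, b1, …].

0: 0x11f (blk 17, set 1) → MISS  vc=[]
1: 0x116 (blk 17, set 1) → L1-HIT  vc=[]
2: 0x133 (blk 19, set 3) → MISS  vc=[]
3: 0x1bf (blk 27, set 3) → MISS  vc=[19]
4: 0x171 (blk 23, set 7) → MISS  vc=[19]
5: 0x376 (blk 55, set 7) → MISS  vc=[19, 23]
6: 0x1b3 (blk 27, set 3) → L1-HIT  vc=[19, 23]
7: 0x95 (blk 9, set 1) → MISS  vc=[19, 23, 17]
8: 0x119 (blk 17, set 1) → VC-HIT  vc=[19, 23, 9]
9: 0xe8 (blk 14, set 6) → MISS  vc=[19, 23, 9]
10: 0x26b (blk 38, set 6) → MISS  vc=[23, 9, 14]
11: 0x313 (blk 49, set 1) → MISS  vc=[9, 14, 17]
12: 0x1b2 (blk 27, set 3) → L1-HIT  vc=[9, 14, 17]
13: 0x117 (blk 17, set 1) → VC-HIT  vc=[9, 14, 49]

VC = [9, 14, 49]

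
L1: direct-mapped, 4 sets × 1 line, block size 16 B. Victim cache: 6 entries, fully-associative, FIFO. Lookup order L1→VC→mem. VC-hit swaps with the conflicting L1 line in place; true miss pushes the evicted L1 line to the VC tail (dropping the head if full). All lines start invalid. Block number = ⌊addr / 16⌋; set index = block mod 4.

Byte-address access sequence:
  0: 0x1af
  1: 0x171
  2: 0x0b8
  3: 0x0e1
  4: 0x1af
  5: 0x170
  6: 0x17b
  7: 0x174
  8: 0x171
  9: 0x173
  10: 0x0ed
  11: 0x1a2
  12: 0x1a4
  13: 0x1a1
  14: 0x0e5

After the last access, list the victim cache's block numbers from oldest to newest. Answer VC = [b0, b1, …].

VC = [11, 26]

#0 0x1af→b26/s2 MISS; vc=[]
#1 0x171→b23/s3 MISS; vc=[]
#2 0xb8→b11/s3 MISS; vc=[23]
#3 0xe1→b14/s2 MISS; vc=[23,26]
#4 0x1af→b26/s2 VC-HIT; vc=[23,14]
#5 0x170→b23/s3 VC-HIT; vc=[11,14]
#6 0x17b→b23/s3 L1-HIT; vc=[11,14]
#7 0x174→b23/s3 L1-HIT; vc=[11,14]
#8 0x171→b23/s3 L1-HIT; vc=[11,14]
#9 0x173→b23/s3 L1-HIT; vc=[11,14]
#10 0xed→b14/s2 VC-HIT; vc=[11,26]
#11 0x1a2→b26/s2 VC-HIT; vc=[11,14]
#12 0x1a4→b26/s2 L1-HIT; vc=[11,14]
#13 0x1a1→b26/s2 L1-HIT; vc=[11,14]
#14 0xe5→b14/s2 VC-HIT; vc=[11,26]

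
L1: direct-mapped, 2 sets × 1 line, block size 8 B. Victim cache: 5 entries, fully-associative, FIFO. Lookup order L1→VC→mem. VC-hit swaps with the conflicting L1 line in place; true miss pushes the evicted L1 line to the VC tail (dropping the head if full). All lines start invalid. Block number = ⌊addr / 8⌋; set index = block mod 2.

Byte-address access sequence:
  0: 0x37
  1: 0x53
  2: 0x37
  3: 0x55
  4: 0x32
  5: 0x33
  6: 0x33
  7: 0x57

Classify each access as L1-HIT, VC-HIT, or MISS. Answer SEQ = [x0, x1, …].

SEQ = [MISS, MISS, VC-HIT, VC-HIT, VC-HIT, L1-HIT, L1-HIT, VC-HIT]

  [0] addr=0x37 blk=6 s=0: MISS | VC []
  [1] addr=0x53 blk=10 s=0: MISS | VC [6]
  [2] addr=0x37 blk=6 s=0: VC-HIT | VC [10]
  [3] addr=0x55 blk=10 s=0: VC-HIT | VC [6]
  [4] addr=0x32 blk=6 s=0: VC-HIT | VC [10]
  [5] addr=0x33 blk=6 s=0: L1-HIT | VC [10]
  [6] addr=0x33 blk=6 s=0: L1-HIT | VC [10]
  [7] addr=0x57 blk=10 s=0: VC-HIT | VC [6]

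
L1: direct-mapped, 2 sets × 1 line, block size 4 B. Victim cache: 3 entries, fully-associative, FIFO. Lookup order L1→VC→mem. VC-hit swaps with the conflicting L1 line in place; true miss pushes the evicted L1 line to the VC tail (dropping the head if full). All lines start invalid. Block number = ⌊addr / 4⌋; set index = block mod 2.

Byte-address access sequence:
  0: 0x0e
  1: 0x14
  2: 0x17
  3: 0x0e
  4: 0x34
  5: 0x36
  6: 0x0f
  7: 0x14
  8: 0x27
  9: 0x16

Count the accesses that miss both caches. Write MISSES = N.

  [0] addr=0xe blk=3 s=1: MISS | VC []
  [1] addr=0x14 blk=5 s=1: MISS | VC [3]
  [2] addr=0x17 blk=5 s=1: L1-HIT | VC [3]
  [3] addr=0xe blk=3 s=1: VC-HIT | VC [5]
  [4] addr=0x34 blk=13 s=1: MISS | VC [5, 3]
  [5] addr=0x36 blk=13 s=1: L1-HIT | VC [5, 3]
  [6] addr=0xf blk=3 s=1: VC-HIT | VC [5, 13]
  [7] addr=0x14 blk=5 s=1: VC-HIT | VC [3, 13]
  [8] addr=0x27 blk=9 s=1: MISS | VC [3, 13, 5]
  [9] addr=0x16 blk=5 s=1: VC-HIT | VC [3, 13, 9]

MISSES = 4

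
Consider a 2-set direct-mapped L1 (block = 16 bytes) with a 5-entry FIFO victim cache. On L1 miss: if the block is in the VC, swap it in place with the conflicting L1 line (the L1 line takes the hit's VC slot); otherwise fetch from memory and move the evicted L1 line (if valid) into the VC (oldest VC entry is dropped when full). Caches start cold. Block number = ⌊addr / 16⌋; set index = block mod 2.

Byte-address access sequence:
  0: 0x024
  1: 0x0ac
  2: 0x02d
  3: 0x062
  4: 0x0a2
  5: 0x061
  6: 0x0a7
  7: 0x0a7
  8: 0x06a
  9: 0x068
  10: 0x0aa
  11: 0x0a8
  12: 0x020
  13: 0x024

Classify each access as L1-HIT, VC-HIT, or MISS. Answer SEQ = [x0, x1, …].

SEQ = [MISS, MISS, VC-HIT, MISS, VC-HIT, VC-HIT, VC-HIT, L1-HIT, VC-HIT, L1-HIT, VC-HIT, L1-HIT, VC-HIT, L1-HIT]

#0 0x24→b2/s0 MISS; vc=[]
#1 0xac→b10/s0 MISS; vc=[2]
#2 0x2d→b2/s0 VC-HIT; vc=[10]
#3 0x62→b6/s0 MISS; vc=[10,2]
#4 0xa2→b10/s0 VC-HIT; vc=[6,2]
#5 0x61→b6/s0 VC-HIT; vc=[10,2]
#6 0xa7→b10/s0 VC-HIT; vc=[6,2]
#7 0xa7→b10/s0 L1-HIT; vc=[6,2]
#8 0x6a→b6/s0 VC-HIT; vc=[10,2]
#9 0x68→b6/s0 L1-HIT; vc=[10,2]
#10 0xaa→b10/s0 VC-HIT; vc=[6,2]
#11 0xa8→b10/s0 L1-HIT; vc=[6,2]
#12 0x20→b2/s0 VC-HIT; vc=[6,10]
#13 0x24→b2/s0 L1-HIT; vc=[6,10]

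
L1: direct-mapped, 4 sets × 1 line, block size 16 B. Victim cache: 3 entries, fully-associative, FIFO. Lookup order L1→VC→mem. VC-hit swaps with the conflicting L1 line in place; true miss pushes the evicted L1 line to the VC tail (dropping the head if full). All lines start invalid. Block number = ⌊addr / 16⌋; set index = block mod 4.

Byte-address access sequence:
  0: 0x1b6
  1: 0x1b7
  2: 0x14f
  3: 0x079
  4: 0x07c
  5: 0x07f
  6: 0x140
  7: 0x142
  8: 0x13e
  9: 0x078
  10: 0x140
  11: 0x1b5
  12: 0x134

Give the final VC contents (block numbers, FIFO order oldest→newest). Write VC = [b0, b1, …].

  [0] addr=0x1b6 blk=27 s=3: MISS | VC []
  [1] addr=0x1b7 blk=27 s=3: L1-HIT | VC []
  [2] addr=0x14f blk=20 s=0: MISS | VC []
  [3] addr=0x79 blk=7 s=3: MISS | VC [27]
  [4] addr=0x7c blk=7 s=3: L1-HIT | VC [27]
  [5] addr=0x7f blk=7 s=3: L1-HIT | VC [27]
  [6] addr=0x140 blk=20 s=0: L1-HIT | VC [27]
  [7] addr=0x142 blk=20 s=0: L1-HIT | VC [27]
  [8] addr=0x13e blk=19 s=3: MISS | VC [27, 7]
  [9] addr=0x78 blk=7 s=3: VC-HIT | VC [27, 19]
  [10] addr=0x140 blk=20 s=0: L1-HIT | VC [27, 19]
  [11] addr=0x1b5 blk=27 s=3: VC-HIT | VC [7, 19]
  [12] addr=0x134 blk=19 s=3: VC-HIT | VC [7, 27]

VC = [7, 27]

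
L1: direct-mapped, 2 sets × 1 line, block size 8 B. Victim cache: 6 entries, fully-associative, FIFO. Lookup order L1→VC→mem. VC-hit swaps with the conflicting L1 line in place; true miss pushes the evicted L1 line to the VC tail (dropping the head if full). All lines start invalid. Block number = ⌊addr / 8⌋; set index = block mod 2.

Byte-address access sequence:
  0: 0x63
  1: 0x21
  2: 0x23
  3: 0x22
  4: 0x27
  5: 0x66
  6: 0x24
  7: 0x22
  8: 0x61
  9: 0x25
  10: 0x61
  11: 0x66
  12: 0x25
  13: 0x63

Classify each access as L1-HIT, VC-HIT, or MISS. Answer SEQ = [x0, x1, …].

SEQ = [MISS, MISS, L1-HIT, L1-HIT, L1-HIT, VC-HIT, VC-HIT, L1-HIT, VC-HIT, VC-HIT, VC-HIT, L1-HIT, VC-HIT, VC-HIT]

  [0] addr=0x63 blk=12 s=0: MISS | VC []
  [1] addr=0x21 blk=4 s=0: MISS | VC [12]
  [2] addr=0x23 blk=4 s=0: L1-HIT | VC [12]
  [3] addr=0x22 blk=4 s=0: L1-HIT | VC [12]
  [4] addr=0x27 blk=4 s=0: L1-HIT | VC [12]
  [5] addr=0x66 blk=12 s=0: VC-HIT | VC [4]
  [6] addr=0x24 blk=4 s=0: VC-HIT | VC [12]
  [7] addr=0x22 blk=4 s=0: L1-HIT | VC [12]
  [8] addr=0x61 blk=12 s=0: VC-HIT | VC [4]
  [9] addr=0x25 blk=4 s=0: VC-HIT | VC [12]
  [10] addr=0x61 blk=12 s=0: VC-HIT | VC [4]
  [11] addr=0x66 blk=12 s=0: L1-HIT | VC [4]
  [12] addr=0x25 blk=4 s=0: VC-HIT | VC [12]
  [13] addr=0x63 blk=12 s=0: VC-HIT | VC [4]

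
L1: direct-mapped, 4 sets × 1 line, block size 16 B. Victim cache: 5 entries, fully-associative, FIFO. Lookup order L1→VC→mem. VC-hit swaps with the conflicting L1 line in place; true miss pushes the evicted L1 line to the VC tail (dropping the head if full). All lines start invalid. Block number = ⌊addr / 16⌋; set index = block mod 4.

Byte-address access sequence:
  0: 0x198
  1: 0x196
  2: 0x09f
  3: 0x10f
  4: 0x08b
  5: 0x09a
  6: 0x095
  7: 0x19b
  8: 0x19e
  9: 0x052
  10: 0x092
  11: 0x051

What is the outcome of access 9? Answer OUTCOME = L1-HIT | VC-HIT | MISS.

OUTCOME = MISS

#0 0x198→b25/s1 MISS; vc=[]
#1 0x196→b25/s1 L1-HIT; vc=[]
#2 0x9f→b9/s1 MISS; vc=[25]
#3 0x10f→b16/s0 MISS; vc=[25]
#4 0x8b→b8/s0 MISS; vc=[25,16]
#5 0x9a→b9/s1 L1-HIT; vc=[25,16]
#6 0x95→b9/s1 L1-HIT; vc=[25,16]
#7 0x19b→b25/s1 VC-HIT; vc=[9,16]
#8 0x19e→b25/s1 L1-HIT; vc=[9,16]
#9 0x52→b5/s1 MISS; vc=[9,16,25]
#10 0x92→b9/s1 VC-HIT; vc=[5,16,25]
#11 0x51→b5/s1 VC-HIT; vc=[9,16,25]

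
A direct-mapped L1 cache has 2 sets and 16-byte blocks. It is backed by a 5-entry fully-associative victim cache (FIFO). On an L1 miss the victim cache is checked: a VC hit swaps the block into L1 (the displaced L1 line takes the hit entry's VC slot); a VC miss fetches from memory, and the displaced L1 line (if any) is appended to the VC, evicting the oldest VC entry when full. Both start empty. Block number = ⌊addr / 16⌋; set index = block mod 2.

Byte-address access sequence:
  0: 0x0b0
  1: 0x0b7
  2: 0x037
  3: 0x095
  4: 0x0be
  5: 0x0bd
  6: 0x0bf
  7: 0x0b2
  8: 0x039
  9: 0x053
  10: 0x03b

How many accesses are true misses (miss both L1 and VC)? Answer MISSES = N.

MISSES = 4

0: 0xb0 (blk 11, set 1) → MISS  vc=[]
1: 0xb7 (blk 11, set 1) → L1-HIT  vc=[]
2: 0x37 (blk 3, set 1) → MISS  vc=[11]
3: 0x95 (blk 9, set 1) → MISS  vc=[11, 3]
4: 0xbe (blk 11, set 1) → VC-HIT  vc=[9, 3]
5: 0xbd (blk 11, set 1) → L1-HIT  vc=[9, 3]
6: 0xbf (blk 11, set 1) → L1-HIT  vc=[9, 3]
7: 0xb2 (blk 11, set 1) → L1-HIT  vc=[9, 3]
8: 0x39 (blk 3, set 1) → VC-HIT  vc=[9, 11]
9: 0x53 (blk 5, set 1) → MISS  vc=[9, 11, 3]
10: 0x3b (blk 3, set 1) → VC-HIT  vc=[9, 11, 5]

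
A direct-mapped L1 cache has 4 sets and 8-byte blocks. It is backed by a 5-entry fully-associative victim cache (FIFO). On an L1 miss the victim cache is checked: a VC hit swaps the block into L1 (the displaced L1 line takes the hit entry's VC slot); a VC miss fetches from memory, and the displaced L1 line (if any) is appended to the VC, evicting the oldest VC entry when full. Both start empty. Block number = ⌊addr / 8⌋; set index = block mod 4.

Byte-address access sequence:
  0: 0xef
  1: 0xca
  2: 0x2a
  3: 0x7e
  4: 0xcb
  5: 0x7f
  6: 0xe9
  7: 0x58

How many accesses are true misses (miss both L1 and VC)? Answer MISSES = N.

#0 0xef→b29/s1 MISS; vc=[]
#1 0xca→b25/s1 MISS; vc=[29]
#2 0x2a→b5/s1 MISS; vc=[29,25]
#3 0x7e→b15/s3 MISS; vc=[29,25]
#4 0xcb→b25/s1 VC-HIT; vc=[29,5]
#5 0x7f→b15/s3 L1-HIT; vc=[29,5]
#6 0xe9→b29/s1 VC-HIT; vc=[25,5]
#7 0x58→b11/s3 MISS; vc=[25,5,15]

MISSES = 5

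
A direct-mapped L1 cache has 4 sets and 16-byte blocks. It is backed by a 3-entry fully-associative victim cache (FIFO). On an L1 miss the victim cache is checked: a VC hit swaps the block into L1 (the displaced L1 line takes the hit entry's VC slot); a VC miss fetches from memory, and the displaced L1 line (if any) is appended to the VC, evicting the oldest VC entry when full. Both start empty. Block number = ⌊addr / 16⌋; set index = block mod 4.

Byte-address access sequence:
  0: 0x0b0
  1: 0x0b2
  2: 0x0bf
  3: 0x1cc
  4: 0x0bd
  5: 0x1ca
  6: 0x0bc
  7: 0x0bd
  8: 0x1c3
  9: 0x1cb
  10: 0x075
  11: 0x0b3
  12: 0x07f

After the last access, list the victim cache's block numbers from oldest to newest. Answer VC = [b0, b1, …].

VC = [11]

0: 0xb0 (blk 11, set 3) → MISS  vc=[]
1: 0xb2 (blk 11, set 3) → L1-HIT  vc=[]
2: 0xbf (blk 11, set 3) → L1-HIT  vc=[]
3: 0x1cc (blk 28, set 0) → MISS  vc=[]
4: 0xbd (blk 11, set 3) → L1-HIT  vc=[]
5: 0x1ca (blk 28, set 0) → L1-HIT  vc=[]
6: 0xbc (blk 11, set 3) → L1-HIT  vc=[]
7: 0xbd (blk 11, set 3) → L1-HIT  vc=[]
8: 0x1c3 (blk 28, set 0) → L1-HIT  vc=[]
9: 0x1cb (blk 28, set 0) → L1-HIT  vc=[]
10: 0x75 (blk 7, set 3) → MISS  vc=[11]
11: 0xb3 (blk 11, set 3) → VC-HIT  vc=[7]
12: 0x7f (blk 7, set 3) → VC-HIT  vc=[11]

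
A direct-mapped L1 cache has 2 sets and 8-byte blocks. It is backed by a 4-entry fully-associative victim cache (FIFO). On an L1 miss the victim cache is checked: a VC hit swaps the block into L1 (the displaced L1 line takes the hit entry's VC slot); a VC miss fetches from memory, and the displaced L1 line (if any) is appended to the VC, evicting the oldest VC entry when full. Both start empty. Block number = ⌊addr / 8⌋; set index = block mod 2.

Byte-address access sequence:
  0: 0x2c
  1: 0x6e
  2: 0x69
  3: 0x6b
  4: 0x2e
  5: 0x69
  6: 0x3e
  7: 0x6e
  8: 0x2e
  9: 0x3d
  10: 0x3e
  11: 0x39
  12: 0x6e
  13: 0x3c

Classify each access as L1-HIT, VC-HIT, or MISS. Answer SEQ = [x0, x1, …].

SEQ = [MISS, MISS, L1-HIT, L1-HIT, VC-HIT, VC-HIT, MISS, VC-HIT, VC-HIT, VC-HIT, L1-HIT, L1-HIT, VC-HIT, VC-HIT]

0: 0x2c (blk 5, set 1) → MISS  vc=[]
1: 0x6e (blk 13, set 1) → MISS  vc=[5]
2: 0x69 (blk 13, set 1) → L1-HIT  vc=[5]
3: 0x6b (blk 13, set 1) → L1-HIT  vc=[5]
4: 0x2e (blk 5, set 1) → VC-HIT  vc=[13]
5: 0x69 (blk 13, set 1) → VC-HIT  vc=[5]
6: 0x3e (blk 7, set 1) → MISS  vc=[5, 13]
7: 0x6e (blk 13, set 1) → VC-HIT  vc=[5, 7]
8: 0x2e (blk 5, set 1) → VC-HIT  vc=[13, 7]
9: 0x3d (blk 7, set 1) → VC-HIT  vc=[13, 5]
10: 0x3e (blk 7, set 1) → L1-HIT  vc=[13, 5]
11: 0x39 (blk 7, set 1) → L1-HIT  vc=[13, 5]
12: 0x6e (blk 13, set 1) → VC-HIT  vc=[7, 5]
13: 0x3c (blk 7, set 1) → VC-HIT  vc=[13, 5]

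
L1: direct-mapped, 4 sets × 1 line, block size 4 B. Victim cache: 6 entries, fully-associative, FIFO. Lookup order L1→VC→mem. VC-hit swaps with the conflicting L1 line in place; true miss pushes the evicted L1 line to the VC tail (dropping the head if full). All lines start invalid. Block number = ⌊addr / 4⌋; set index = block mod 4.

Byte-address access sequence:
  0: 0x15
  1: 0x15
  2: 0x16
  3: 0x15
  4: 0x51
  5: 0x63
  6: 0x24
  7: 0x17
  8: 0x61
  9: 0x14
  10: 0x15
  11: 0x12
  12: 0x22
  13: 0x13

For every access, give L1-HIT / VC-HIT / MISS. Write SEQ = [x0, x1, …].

SEQ = [MISS, L1-HIT, L1-HIT, L1-HIT, MISS, MISS, MISS, VC-HIT, L1-HIT, L1-HIT, L1-HIT, MISS, MISS, VC-HIT]

#0 0x15→b5/s1 MISS; vc=[]
#1 0x15→b5/s1 L1-HIT; vc=[]
#2 0x16→b5/s1 L1-HIT; vc=[]
#3 0x15→b5/s1 L1-HIT; vc=[]
#4 0x51→b20/s0 MISS; vc=[]
#5 0x63→b24/s0 MISS; vc=[20]
#6 0x24→b9/s1 MISS; vc=[20,5]
#7 0x17→b5/s1 VC-HIT; vc=[20,9]
#8 0x61→b24/s0 L1-HIT; vc=[20,9]
#9 0x14→b5/s1 L1-HIT; vc=[20,9]
#10 0x15→b5/s1 L1-HIT; vc=[20,9]
#11 0x12→b4/s0 MISS; vc=[20,9,24]
#12 0x22→b8/s0 MISS; vc=[20,9,24,4]
#13 0x13→b4/s0 VC-HIT; vc=[20,9,24,8]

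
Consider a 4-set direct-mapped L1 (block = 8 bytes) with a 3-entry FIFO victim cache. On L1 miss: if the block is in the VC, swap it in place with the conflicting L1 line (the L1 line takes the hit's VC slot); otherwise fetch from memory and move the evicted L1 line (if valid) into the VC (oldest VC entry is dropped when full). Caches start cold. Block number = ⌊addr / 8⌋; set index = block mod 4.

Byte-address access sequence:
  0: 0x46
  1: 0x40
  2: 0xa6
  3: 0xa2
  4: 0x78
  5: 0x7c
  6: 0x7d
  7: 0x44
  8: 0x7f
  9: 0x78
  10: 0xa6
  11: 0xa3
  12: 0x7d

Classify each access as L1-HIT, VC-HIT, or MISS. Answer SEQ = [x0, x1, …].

  [0] addr=0x46 blk=8 s=0: MISS | VC []
  [1] addr=0x40 blk=8 s=0: L1-HIT | VC []
  [2] addr=0xa6 blk=20 s=0: MISS | VC [8]
  [3] addr=0xa2 blk=20 s=0: L1-HIT | VC [8]
  [4] addr=0x78 blk=15 s=3: MISS | VC [8]
  [5] addr=0x7c blk=15 s=3: L1-HIT | VC [8]
  [6] addr=0x7d blk=15 s=3: L1-HIT | VC [8]
  [7] addr=0x44 blk=8 s=0: VC-HIT | VC [20]
  [8] addr=0x7f blk=15 s=3: L1-HIT | VC [20]
  [9] addr=0x78 blk=15 s=3: L1-HIT | VC [20]
  [10] addr=0xa6 blk=20 s=0: VC-HIT | VC [8]
  [11] addr=0xa3 blk=20 s=0: L1-HIT | VC [8]
  [12] addr=0x7d blk=15 s=3: L1-HIT | VC [8]

SEQ = [MISS, L1-HIT, MISS, L1-HIT, MISS, L1-HIT, L1-HIT, VC-HIT, L1-HIT, L1-HIT, VC-HIT, L1-HIT, L1-HIT]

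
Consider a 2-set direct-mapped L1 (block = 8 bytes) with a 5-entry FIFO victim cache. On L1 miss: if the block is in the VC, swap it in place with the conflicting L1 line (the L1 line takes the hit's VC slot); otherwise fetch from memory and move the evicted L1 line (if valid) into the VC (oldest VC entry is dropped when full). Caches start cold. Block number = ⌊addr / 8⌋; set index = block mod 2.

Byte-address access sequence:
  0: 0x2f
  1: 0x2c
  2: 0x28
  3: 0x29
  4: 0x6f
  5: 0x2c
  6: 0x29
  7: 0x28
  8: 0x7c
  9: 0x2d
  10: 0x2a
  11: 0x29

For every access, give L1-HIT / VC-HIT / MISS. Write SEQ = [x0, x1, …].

SEQ = [MISS, L1-HIT, L1-HIT, L1-HIT, MISS, VC-HIT, L1-HIT, L1-HIT, MISS, VC-HIT, L1-HIT, L1-HIT]

#0 0x2f→b5/s1 MISS; vc=[]
#1 0x2c→b5/s1 L1-HIT; vc=[]
#2 0x28→b5/s1 L1-HIT; vc=[]
#3 0x29→b5/s1 L1-HIT; vc=[]
#4 0x6f→b13/s1 MISS; vc=[5]
#5 0x2c→b5/s1 VC-HIT; vc=[13]
#6 0x29→b5/s1 L1-HIT; vc=[13]
#7 0x28→b5/s1 L1-HIT; vc=[13]
#8 0x7c→b15/s1 MISS; vc=[13,5]
#9 0x2d→b5/s1 VC-HIT; vc=[13,15]
#10 0x2a→b5/s1 L1-HIT; vc=[13,15]
#11 0x29→b5/s1 L1-HIT; vc=[13,15]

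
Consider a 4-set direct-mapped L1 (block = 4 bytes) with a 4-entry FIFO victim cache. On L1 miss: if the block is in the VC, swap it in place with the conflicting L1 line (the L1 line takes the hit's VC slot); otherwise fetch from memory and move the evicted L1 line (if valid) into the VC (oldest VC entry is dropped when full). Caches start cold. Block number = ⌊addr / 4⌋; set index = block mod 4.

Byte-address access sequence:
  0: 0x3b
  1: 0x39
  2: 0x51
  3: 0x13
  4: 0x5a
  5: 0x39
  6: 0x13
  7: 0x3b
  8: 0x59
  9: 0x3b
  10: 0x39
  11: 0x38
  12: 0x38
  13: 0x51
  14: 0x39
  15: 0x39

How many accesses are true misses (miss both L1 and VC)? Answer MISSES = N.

#0 0x3b→b14/s2 MISS; vc=[]
#1 0x39→b14/s2 L1-HIT; vc=[]
#2 0x51→b20/s0 MISS; vc=[]
#3 0x13→b4/s0 MISS; vc=[20]
#4 0x5a→b22/s2 MISS; vc=[20,14]
#5 0x39→b14/s2 VC-HIT; vc=[20,22]
#6 0x13→b4/s0 L1-HIT; vc=[20,22]
#7 0x3b→b14/s2 L1-HIT; vc=[20,22]
#8 0x59→b22/s2 VC-HIT; vc=[20,14]
#9 0x3b→b14/s2 VC-HIT; vc=[20,22]
#10 0x39→b14/s2 L1-HIT; vc=[20,22]
#11 0x38→b14/s2 L1-HIT; vc=[20,22]
#12 0x38→b14/s2 L1-HIT; vc=[20,22]
#13 0x51→b20/s0 VC-HIT; vc=[4,22]
#14 0x39→b14/s2 L1-HIT; vc=[4,22]
#15 0x39→b14/s2 L1-HIT; vc=[4,22]

MISSES = 4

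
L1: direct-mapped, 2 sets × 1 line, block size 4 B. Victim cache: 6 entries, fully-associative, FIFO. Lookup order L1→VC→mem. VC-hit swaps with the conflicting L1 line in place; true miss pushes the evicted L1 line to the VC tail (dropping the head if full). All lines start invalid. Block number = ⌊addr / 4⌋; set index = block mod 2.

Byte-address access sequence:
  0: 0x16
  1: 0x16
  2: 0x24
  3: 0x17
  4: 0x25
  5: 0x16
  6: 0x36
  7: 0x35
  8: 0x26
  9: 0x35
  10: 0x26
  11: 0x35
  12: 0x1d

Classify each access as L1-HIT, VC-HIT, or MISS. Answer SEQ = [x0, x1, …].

SEQ = [MISS, L1-HIT, MISS, VC-HIT, VC-HIT, VC-HIT, MISS, L1-HIT, VC-HIT, VC-HIT, VC-HIT, VC-HIT, MISS]

#0 0x16→b5/s1 MISS; vc=[]
#1 0x16→b5/s1 L1-HIT; vc=[]
#2 0x24→b9/s1 MISS; vc=[5]
#3 0x17→b5/s1 VC-HIT; vc=[9]
#4 0x25→b9/s1 VC-HIT; vc=[5]
#5 0x16→b5/s1 VC-HIT; vc=[9]
#6 0x36→b13/s1 MISS; vc=[9,5]
#7 0x35→b13/s1 L1-HIT; vc=[9,5]
#8 0x26→b9/s1 VC-HIT; vc=[13,5]
#9 0x35→b13/s1 VC-HIT; vc=[9,5]
#10 0x26→b9/s1 VC-HIT; vc=[13,5]
#11 0x35→b13/s1 VC-HIT; vc=[9,5]
#12 0x1d→b7/s1 MISS; vc=[9,5,13]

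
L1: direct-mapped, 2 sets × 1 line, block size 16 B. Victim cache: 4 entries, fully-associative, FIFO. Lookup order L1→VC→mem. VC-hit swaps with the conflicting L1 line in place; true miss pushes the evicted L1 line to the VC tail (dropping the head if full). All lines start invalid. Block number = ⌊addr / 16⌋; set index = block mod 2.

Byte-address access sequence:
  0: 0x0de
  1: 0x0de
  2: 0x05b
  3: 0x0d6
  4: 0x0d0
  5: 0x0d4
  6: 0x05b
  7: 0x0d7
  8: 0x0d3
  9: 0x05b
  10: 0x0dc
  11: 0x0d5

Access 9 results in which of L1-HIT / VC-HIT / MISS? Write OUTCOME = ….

OUTCOME = VC-HIT

0: 0xde (blk 13, set 1) → MISS  vc=[]
1: 0xde (blk 13, set 1) → L1-HIT  vc=[]
2: 0x5b (blk 5, set 1) → MISS  vc=[13]
3: 0xd6 (blk 13, set 1) → VC-HIT  vc=[5]
4: 0xd0 (blk 13, set 1) → L1-HIT  vc=[5]
5: 0xd4 (blk 13, set 1) → L1-HIT  vc=[5]
6: 0x5b (blk 5, set 1) → VC-HIT  vc=[13]
7: 0xd7 (blk 13, set 1) → VC-HIT  vc=[5]
8: 0xd3 (blk 13, set 1) → L1-HIT  vc=[5]
9: 0x5b (blk 5, set 1) → VC-HIT  vc=[13]
10: 0xdc (blk 13, set 1) → VC-HIT  vc=[5]
11: 0xd5 (blk 13, set 1) → L1-HIT  vc=[5]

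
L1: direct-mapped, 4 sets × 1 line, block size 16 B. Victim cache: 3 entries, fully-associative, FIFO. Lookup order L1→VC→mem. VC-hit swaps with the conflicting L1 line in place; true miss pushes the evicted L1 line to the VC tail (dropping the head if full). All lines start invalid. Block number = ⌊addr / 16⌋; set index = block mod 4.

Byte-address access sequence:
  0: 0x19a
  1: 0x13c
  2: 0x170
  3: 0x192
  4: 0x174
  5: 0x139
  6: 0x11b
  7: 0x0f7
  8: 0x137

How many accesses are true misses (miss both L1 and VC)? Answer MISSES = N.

  [0] addr=0x19a blk=25 s=1: MISS | VC []
  [1] addr=0x13c blk=19 s=3: MISS | VC []
  [2] addr=0x170 blk=23 s=3: MISS | VC [19]
  [3] addr=0x192 blk=25 s=1: L1-HIT | VC [19]
  [4] addr=0x174 blk=23 s=3: L1-HIT | VC [19]
  [5] addr=0x139 blk=19 s=3: VC-HIT | VC [23]
  [6] addr=0x11b blk=17 s=1: MISS | VC [23, 25]
  [7] addr=0xf7 blk=15 s=3: MISS | VC [23, 25, 19]
  [8] addr=0x137 blk=19 s=3: VC-HIT | VC [23, 25, 15]

MISSES = 5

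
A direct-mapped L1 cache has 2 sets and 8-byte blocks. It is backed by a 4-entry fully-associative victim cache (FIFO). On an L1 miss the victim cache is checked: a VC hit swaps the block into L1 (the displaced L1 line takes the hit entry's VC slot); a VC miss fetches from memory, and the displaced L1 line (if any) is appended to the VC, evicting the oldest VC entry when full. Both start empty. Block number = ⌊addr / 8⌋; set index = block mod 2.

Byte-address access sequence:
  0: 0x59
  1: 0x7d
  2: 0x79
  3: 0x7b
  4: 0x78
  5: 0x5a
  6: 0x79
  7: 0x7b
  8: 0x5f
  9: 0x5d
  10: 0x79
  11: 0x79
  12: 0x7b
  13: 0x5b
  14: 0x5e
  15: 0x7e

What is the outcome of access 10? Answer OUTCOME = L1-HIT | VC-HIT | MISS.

#0 0x59→b11/s1 MISS; vc=[]
#1 0x7d→b15/s1 MISS; vc=[11]
#2 0x79→b15/s1 L1-HIT; vc=[11]
#3 0x7b→b15/s1 L1-HIT; vc=[11]
#4 0x78→b15/s1 L1-HIT; vc=[11]
#5 0x5a→b11/s1 VC-HIT; vc=[15]
#6 0x79→b15/s1 VC-HIT; vc=[11]
#7 0x7b→b15/s1 L1-HIT; vc=[11]
#8 0x5f→b11/s1 VC-HIT; vc=[15]
#9 0x5d→b11/s1 L1-HIT; vc=[15]
#10 0x79→b15/s1 VC-HIT; vc=[11]
#11 0x79→b15/s1 L1-HIT; vc=[11]
#12 0x7b→b15/s1 L1-HIT; vc=[11]
#13 0x5b→b11/s1 VC-HIT; vc=[15]
#14 0x5e→b11/s1 L1-HIT; vc=[15]
#15 0x7e→b15/s1 VC-HIT; vc=[11]

OUTCOME = VC-HIT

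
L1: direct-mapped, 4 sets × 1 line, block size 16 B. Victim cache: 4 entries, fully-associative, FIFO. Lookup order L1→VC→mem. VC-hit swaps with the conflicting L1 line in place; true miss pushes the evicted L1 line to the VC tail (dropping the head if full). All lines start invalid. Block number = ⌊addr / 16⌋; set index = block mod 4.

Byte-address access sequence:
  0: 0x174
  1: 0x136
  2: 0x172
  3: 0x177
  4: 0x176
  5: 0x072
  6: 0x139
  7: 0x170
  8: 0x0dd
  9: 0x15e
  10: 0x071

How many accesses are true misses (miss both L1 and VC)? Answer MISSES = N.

MISSES = 5

0: 0x174 (blk 23, set 3) → MISS  vc=[]
1: 0x136 (blk 19, set 3) → MISS  vc=[23]
2: 0x172 (blk 23, set 3) → VC-HIT  vc=[19]
3: 0x177 (blk 23, set 3) → L1-HIT  vc=[19]
4: 0x176 (blk 23, set 3) → L1-HIT  vc=[19]
5: 0x72 (blk 7, set 3) → MISS  vc=[19, 23]
6: 0x139 (blk 19, set 3) → VC-HIT  vc=[7, 23]
7: 0x170 (blk 23, set 3) → VC-HIT  vc=[7, 19]
8: 0xdd (blk 13, set 1) → MISS  vc=[7, 19]
9: 0x15e (blk 21, set 1) → MISS  vc=[7, 19, 13]
10: 0x71 (blk 7, set 3) → VC-HIT  vc=[23, 19, 13]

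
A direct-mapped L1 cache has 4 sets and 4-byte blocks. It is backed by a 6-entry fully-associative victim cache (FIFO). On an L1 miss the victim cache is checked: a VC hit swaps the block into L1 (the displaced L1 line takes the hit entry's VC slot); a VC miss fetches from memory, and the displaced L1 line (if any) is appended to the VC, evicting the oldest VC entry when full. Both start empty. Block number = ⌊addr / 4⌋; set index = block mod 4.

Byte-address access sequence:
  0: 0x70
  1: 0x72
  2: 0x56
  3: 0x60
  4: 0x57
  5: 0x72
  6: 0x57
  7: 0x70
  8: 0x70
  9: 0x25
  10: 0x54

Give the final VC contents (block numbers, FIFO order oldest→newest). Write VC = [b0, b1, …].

#0 0x70→b28/s0 MISS; vc=[]
#1 0x72→b28/s0 L1-HIT; vc=[]
#2 0x56→b21/s1 MISS; vc=[]
#3 0x60→b24/s0 MISS; vc=[28]
#4 0x57→b21/s1 L1-HIT; vc=[28]
#5 0x72→b28/s0 VC-HIT; vc=[24]
#6 0x57→b21/s1 L1-HIT; vc=[24]
#7 0x70→b28/s0 L1-HIT; vc=[24]
#8 0x70→b28/s0 L1-HIT; vc=[24]
#9 0x25→b9/s1 MISS; vc=[24,21]
#10 0x54→b21/s1 VC-HIT; vc=[24,9]

VC = [24, 9]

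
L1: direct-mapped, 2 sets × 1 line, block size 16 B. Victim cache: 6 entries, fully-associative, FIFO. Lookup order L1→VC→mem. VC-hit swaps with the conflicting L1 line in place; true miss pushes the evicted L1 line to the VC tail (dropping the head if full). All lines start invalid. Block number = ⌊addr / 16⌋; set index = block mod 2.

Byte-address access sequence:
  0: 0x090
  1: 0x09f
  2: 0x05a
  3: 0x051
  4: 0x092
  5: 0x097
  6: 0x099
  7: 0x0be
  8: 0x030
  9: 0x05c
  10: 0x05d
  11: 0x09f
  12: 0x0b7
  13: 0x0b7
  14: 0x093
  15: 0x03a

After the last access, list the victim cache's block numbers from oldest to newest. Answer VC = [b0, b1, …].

#0 0x90→b9/s1 MISS; vc=[]
#1 0x9f→b9/s1 L1-HIT; vc=[]
#2 0x5a→b5/s1 MISS; vc=[9]
#3 0x51→b5/s1 L1-HIT; vc=[9]
#4 0x92→b9/s1 VC-HIT; vc=[5]
#5 0x97→b9/s1 L1-HIT; vc=[5]
#6 0x99→b9/s1 L1-HIT; vc=[5]
#7 0xbe→b11/s1 MISS; vc=[5,9]
#8 0x30→b3/s1 MISS; vc=[5,9,11]
#9 0x5c→b5/s1 VC-HIT; vc=[3,9,11]
#10 0x5d→b5/s1 L1-HIT; vc=[3,9,11]
#11 0x9f→b9/s1 VC-HIT; vc=[3,5,11]
#12 0xb7→b11/s1 VC-HIT; vc=[3,5,9]
#13 0xb7→b11/s1 L1-HIT; vc=[3,5,9]
#14 0x93→b9/s1 VC-HIT; vc=[3,5,11]
#15 0x3a→b3/s1 VC-HIT; vc=[9,5,11]

VC = [9, 5, 11]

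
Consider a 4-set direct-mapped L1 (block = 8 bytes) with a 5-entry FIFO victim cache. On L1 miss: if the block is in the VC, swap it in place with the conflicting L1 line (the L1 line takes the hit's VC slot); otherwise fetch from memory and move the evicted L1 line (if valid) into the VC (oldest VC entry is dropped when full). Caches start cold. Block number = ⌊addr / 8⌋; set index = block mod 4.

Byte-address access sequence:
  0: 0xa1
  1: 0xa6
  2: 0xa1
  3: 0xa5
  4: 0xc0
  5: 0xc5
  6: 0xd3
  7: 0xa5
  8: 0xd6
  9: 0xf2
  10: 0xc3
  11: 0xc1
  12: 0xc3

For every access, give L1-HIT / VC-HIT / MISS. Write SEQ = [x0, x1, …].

  [0] addr=0xa1 blk=20 s=0: MISS | VC []
  [1] addr=0xa6 blk=20 s=0: L1-HIT | VC []
  [2] addr=0xa1 blk=20 s=0: L1-HIT | VC []
  [3] addr=0xa5 blk=20 s=0: L1-HIT | VC []
  [4] addr=0xc0 blk=24 s=0: MISS | VC [20]
  [5] addr=0xc5 blk=24 s=0: L1-HIT | VC [20]
  [6] addr=0xd3 blk=26 s=2: MISS | VC [20]
  [7] addr=0xa5 blk=20 s=0: VC-HIT | VC [24]
  [8] addr=0xd6 blk=26 s=2: L1-HIT | VC [24]
  [9] addr=0xf2 blk=30 s=2: MISS | VC [24, 26]
  [10] addr=0xc3 blk=24 s=0: VC-HIT | VC [20, 26]
  [11] addr=0xc1 blk=24 s=0: L1-HIT | VC [20, 26]
  [12] addr=0xc3 blk=24 s=0: L1-HIT | VC [20, 26]

SEQ = [MISS, L1-HIT, L1-HIT, L1-HIT, MISS, L1-HIT, MISS, VC-HIT, L1-HIT, MISS, VC-HIT, L1-HIT, L1-HIT]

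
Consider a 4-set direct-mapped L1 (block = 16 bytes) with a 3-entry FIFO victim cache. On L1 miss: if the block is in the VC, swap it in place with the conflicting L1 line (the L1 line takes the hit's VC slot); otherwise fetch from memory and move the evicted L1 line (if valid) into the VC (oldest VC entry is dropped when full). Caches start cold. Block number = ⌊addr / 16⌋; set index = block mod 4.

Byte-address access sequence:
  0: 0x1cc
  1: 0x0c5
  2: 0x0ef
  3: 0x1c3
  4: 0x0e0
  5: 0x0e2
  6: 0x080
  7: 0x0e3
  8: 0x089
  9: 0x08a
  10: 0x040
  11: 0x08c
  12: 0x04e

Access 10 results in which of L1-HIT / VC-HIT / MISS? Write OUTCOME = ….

#0 0x1cc→b28/s0 MISS; vc=[]
#1 0xc5→b12/s0 MISS; vc=[28]
#2 0xef→b14/s2 MISS; vc=[28]
#3 0x1c3→b28/s0 VC-HIT; vc=[12]
#4 0xe0→b14/s2 L1-HIT; vc=[12]
#5 0xe2→b14/s2 L1-HIT; vc=[12]
#6 0x80→b8/s0 MISS; vc=[12,28]
#7 0xe3→b14/s2 L1-HIT; vc=[12,28]
#8 0x89→b8/s0 L1-HIT; vc=[12,28]
#9 0x8a→b8/s0 L1-HIT; vc=[12,28]
#10 0x40→b4/s0 MISS; vc=[12,28,8]
#11 0x8c→b8/s0 VC-HIT; vc=[12,28,4]
#12 0x4e→b4/s0 VC-HIT; vc=[12,28,8]

OUTCOME = MISS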